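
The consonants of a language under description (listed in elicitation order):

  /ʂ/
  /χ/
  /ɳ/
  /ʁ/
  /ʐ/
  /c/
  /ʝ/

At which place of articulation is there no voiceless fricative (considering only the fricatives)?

place of articulation  voiceless  voiced  
retroflex         ʂ         ʐ       
palatal           —         ʝ       
uvular            χ         ʁ       
Every place of articulation has a voiceless member except palatal, where /ç/ would be expected.

palatal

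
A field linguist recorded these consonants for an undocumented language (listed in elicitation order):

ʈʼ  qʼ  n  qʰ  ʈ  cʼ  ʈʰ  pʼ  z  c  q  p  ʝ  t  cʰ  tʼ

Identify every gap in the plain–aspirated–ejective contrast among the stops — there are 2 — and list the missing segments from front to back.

/pʰ/, /tʰ/

place of articulation  plain     aspirated  ejective
bilabial          p         —         pʼ      
alveolar          t         —         tʼ      
retroflex         ʈ         ʈʰ        ʈʼ      
palatal           c         cʰ        cʼ      
uvular            q         qʰ        qʼ      
Gaps, from front to back: bilabial lacks aspirated (/pʰ/); alveolar lacks aspirated (/tʰ/).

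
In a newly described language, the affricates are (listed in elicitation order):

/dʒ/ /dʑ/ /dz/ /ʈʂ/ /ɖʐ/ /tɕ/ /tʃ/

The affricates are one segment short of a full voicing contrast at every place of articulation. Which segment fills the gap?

place of articulation  voiceless  voiced  
alveolar          —         dz      
postalveolar      tʃ        dʒ      
retroflex         ʈʂ        ɖʐ      
alveolo-palatal   tɕ        dʑ      
The alveolar row has no voiceless member, so the gap is the voiceless alveolar affricate /ts/.

/ts/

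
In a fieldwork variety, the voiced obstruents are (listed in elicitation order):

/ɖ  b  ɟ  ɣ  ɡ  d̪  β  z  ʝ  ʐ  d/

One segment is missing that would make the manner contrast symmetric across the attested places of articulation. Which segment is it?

place of articulation  stop      fricative
bilabial          b         β       
dental            d̪        —       
alveolar          d         z       
retroflex         ɖ         ʐ       
palatal           ɟ         ʝ       
velar             ɡ         ɣ       
The dental row has no fricative member, so the gap is the dental fricative /ð/.

/ð/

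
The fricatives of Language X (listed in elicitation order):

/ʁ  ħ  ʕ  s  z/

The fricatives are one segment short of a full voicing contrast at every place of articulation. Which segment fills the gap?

place of articulation  voiceless  voiced  
alveolar          s         z       
uvular            —         ʁ       
pharyngeal        ħ         ʕ       
The uvular row has no voiceless member, so the gap is the voiceless uvular fricative /χ/.

/χ/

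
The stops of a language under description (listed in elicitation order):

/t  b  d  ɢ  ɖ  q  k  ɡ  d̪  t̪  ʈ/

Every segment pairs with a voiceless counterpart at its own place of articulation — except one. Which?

Dental: /t̪/ ~ /d̪/
Alveolar: /t/ ~ /d/
Retroflex: /ʈ/ ~ /ɖ/
Velar: /k/ ~ /ɡ/
Uvular: /q/ ~ /ɢ/
Bilabial: only /b/ (voiced); no voiceless partner.
So /b/ is the unpaired segment.

/b/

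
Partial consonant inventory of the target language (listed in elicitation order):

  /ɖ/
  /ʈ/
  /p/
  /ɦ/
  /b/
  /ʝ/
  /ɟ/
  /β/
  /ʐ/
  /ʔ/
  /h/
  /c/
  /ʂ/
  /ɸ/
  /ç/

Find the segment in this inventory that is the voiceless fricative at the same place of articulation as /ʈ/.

/ʂ/

/ʈ/ is a voiceless retroflex stop.
The voiceless fricative at the same place is a voiceless retroflex fricative — in this inventory, /ʂ/.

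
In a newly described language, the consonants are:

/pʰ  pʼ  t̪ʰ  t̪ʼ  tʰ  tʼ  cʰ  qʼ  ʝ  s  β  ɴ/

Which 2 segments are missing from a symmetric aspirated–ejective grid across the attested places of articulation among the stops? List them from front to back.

place of articulation  aspirated  ejective
bilabial          pʰ        pʼ      
dental            t̪ʰ       t̪ʼ     
alveolar          tʰ        tʼ      
palatal           cʰ        —       
uvular            —         qʼ      
Gaps, from front to back: palatal lacks ejective (/cʼ/); uvular lacks aspirated (/qʰ/).

/cʼ/, /qʰ/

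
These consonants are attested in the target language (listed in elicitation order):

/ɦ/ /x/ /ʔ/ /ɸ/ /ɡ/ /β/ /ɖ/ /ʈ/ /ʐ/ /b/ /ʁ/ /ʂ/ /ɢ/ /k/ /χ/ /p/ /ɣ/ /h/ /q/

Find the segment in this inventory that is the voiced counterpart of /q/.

/q/ is a voiceless uvular stop.
The voiced counterpart is a voiced uvular stop — in this inventory, /ɢ/.

/ɢ/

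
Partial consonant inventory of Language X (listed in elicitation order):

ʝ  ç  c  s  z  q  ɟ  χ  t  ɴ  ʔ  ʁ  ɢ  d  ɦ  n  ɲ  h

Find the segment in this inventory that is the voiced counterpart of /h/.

/h/ is a voiceless glottal fricative.
The voiced counterpart is a voiced glottal fricative — in this inventory, /ɦ/.

/ɦ/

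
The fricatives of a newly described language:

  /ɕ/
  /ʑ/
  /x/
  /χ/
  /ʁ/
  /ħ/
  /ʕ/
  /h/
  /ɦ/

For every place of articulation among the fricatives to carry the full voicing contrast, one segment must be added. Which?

Voiceless: /ɕ/ (alveolo-palatal), /x/ (velar), /χ/ (uvular), /ħ/ (pharyngeal), /h/ (glottal).
Voiced: /ʑ/ (alveolo-palatal), /ʁ/ (uvular), /ʕ/ (pharyngeal), /ɦ/ (glottal).
The velar row has no voiced member, so the gap is the voiced velar fricative /ɣ/.

/ɣ/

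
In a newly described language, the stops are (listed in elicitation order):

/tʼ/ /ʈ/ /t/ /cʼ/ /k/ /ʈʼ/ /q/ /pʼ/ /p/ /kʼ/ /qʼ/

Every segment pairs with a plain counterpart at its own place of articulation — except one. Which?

Bilabial: /p/ ~ /pʼ/
Alveolar: /t/ ~ /tʼ/
Retroflex: /ʈ/ ~ /ʈʼ/
Velar: /k/ ~ /kʼ/
Uvular: /q/ ~ /qʼ/
Palatal: only /cʼ/ (ejective); no plain partner.
So /cʼ/ is the unpaired segment.

/cʼ/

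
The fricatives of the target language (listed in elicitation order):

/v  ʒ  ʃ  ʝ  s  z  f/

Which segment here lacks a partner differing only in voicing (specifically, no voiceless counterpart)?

/ʝ/

Labiodental: /f/ ~ /v/
Alveolar: /s/ ~ /z/
Postalveolar: /ʃ/ ~ /ʒ/
Palatal: only /ʝ/ (voiced); no voiceless partner.
So /ʝ/ is the unpaired segment.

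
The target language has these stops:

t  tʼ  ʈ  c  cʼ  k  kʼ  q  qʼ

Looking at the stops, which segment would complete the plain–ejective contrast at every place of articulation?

alveolar: plain /t/, ejective /tʼ/.
retroflex: plain /ʈ/, ejective —.
palatal: plain /c/, ejective /cʼ/.
velar: plain /k/, ejective /kʼ/.
uvular: plain /q/, ejective /qʼ/.
The retroflex row has no ejective member, so the gap is the ejective retroflex stop /ʈʼ/.

/ʈʼ/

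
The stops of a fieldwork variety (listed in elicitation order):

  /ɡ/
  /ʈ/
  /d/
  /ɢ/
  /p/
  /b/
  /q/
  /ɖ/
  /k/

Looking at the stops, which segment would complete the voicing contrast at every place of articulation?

/t/

bilabial: voiceless /p/, voiced /b/.
alveolar: voiceless —, voiced /d/.
retroflex: voiceless /ʈ/, voiced /ɖ/.
velar: voiceless /k/, voiced /ɡ/.
uvular: voiceless /q/, voiced /ɢ/.
The alveolar row has no voiceless member, so the gap is the voiceless alveolar stop /t/.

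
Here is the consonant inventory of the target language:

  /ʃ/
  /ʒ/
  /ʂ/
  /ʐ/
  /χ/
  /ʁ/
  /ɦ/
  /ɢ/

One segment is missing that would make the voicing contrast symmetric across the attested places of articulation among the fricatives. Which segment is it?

Voiceless: /ʃ/ (postalveolar), /ʂ/ (retroflex), /χ/ (uvular).
Voiced: /ʒ/ (postalveolar), /ʐ/ (retroflex), /ʁ/ (uvular), /ɦ/ (glottal).
The glottal row has no voiceless member, so the gap is the voiceless glottal fricative /h/.

/h/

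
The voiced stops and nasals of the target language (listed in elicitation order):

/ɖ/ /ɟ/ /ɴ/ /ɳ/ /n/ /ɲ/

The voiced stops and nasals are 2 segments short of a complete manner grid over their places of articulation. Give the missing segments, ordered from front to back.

alveolar: oral stop —, nasal /n/.
retroflex: oral stop /ɖ/, nasal /ɳ/.
palatal: oral stop /ɟ/, nasal /ɲ/.
uvular: oral stop —, nasal /ɴ/.
Gaps, from front to back: alveolar lacks oral stop (/d/); uvular lacks oral stop (/ɢ/).

/d/, /ɢ/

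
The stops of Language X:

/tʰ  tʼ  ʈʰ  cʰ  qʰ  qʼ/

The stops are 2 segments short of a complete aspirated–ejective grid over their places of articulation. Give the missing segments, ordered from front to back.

/ʈʼ/, /cʼ/

alveolar: aspirated /tʰ/, ejective /tʼ/.
retroflex: aspirated /ʈʰ/, ejective —.
palatal: aspirated /cʰ/, ejective —.
uvular: aspirated /qʰ/, ejective /qʼ/.
Gaps, from front to back: retroflex lacks ejective (/ʈʼ/); palatal lacks ejective (/cʼ/).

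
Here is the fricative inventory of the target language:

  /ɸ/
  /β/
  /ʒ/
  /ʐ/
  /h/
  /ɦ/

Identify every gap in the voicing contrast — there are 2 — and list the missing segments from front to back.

/ʃ/, /ʂ/

Voiceless: /ɸ/ (bilabial), /h/ (glottal).
Voiced: /β/ (bilabial), /ʒ/ (postalveolar), /ʐ/ (retroflex), /ɦ/ (glottal).
Gaps, from front to back: postalveolar lacks voiceless (/ʃ/); retroflex lacks voiceless (/ʂ/).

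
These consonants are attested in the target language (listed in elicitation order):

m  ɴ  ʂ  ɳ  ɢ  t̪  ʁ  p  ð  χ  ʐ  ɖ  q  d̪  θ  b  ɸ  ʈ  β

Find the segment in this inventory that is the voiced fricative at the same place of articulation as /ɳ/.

/ʐ/

/ɳ/ is a retroflex nasal.
The voiced fricative at the same place is a voiced retroflex fricative — in this inventory, /ʐ/.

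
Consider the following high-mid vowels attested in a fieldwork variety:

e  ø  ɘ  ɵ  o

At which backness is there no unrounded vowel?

back

front: unrounded /e/, rounded /ø/.
central: unrounded /ɘ/, rounded /ɵ/.
back: unrounded —, rounded /o/.
Every backness has an unrounded member except back, where /ɤ/ would be expected.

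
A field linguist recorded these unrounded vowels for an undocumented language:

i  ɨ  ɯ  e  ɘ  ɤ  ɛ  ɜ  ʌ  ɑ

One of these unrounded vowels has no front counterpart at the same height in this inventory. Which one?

High: /i/ ~ /ɨ/ ~ /ɯ/
High-mid: /e/ ~ /ɘ/ ~ /ɤ/
Low-mid: /ɛ/ ~ /ɜ/ ~ /ʌ/
Low: only /ɑ/ (back); no front partner.
So /ɑ/ is the unpaired segment.

/ɑ/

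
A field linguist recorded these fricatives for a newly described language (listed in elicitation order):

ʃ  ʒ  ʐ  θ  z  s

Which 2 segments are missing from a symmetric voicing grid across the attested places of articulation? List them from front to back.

/ð/, /ʂ/

place of articulation  voiceless  voiced  
dental            θ         —       
alveolar          s         z       
postalveolar      ʃ         ʒ       
retroflex         —         ʐ       
Gaps, from front to back: dental lacks voiced (/ð/); retroflex lacks voiceless (/ʂ/).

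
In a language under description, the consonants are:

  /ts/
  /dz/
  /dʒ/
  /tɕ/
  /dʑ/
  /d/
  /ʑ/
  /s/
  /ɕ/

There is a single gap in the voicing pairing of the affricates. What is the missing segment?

/tʃ/

place of articulation  voiceless  voiced  
alveolar          ts        dz      
postalveolar      —         dʒ      
alveolo-palatal   tɕ        dʑ      
The postalveolar row has no voiceless member, so the gap is the voiceless postalveolar affricate /tʃ/.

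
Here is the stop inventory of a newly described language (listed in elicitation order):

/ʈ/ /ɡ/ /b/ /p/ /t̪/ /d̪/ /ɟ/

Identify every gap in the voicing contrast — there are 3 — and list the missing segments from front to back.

Voiceless: /p/ (bilabial), /t̪/ (dental), /ʈ/ (retroflex).
Voiced: /b/ (bilabial), /d̪/ (dental), /ɟ/ (palatal), /ɡ/ (velar).
Gaps, from front to back: retroflex lacks voiced (/ɖ/); palatal lacks voiceless (/c/); velar lacks voiceless (/k/).

/ɖ/, /c/, /k/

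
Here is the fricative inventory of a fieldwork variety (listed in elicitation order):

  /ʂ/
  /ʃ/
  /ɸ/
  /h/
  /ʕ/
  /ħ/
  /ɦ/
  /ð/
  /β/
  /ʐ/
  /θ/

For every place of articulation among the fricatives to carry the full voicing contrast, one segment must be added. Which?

bilabial: voiceless /ɸ/, voiced /β/.
dental: voiceless /θ/, voiced /ð/.
postalveolar: voiceless /ʃ/, voiced —.
retroflex: voiceless /ʂ/, voiced /ʐ/.
pharyngeal: voiceless /ħ/, voiced /ʕ/.
glottal: voiceless /h/, voiced /ɦ/.
The postalveolar row has no voiced member, so the gap is the voiced postalveolar fricative /ʒ/.

/ʒ/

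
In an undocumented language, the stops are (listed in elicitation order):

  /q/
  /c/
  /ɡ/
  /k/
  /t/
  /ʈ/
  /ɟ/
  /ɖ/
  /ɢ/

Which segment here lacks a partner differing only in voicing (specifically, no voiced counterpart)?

/t/

Retroflex: /ʈ/ ~ /ɖ/
Palatal: /c/ ~ /ɟ/
Velar: /k/ ~ /ɡ/
Uvular: /q/ ~ /ɢ/
Alveolar: only /t/ (voiceless); no voiced partner.
So /t/ is the unpaired segment.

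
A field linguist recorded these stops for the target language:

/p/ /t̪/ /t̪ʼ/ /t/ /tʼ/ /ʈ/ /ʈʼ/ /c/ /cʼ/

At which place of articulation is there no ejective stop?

bilabial

Plain: /p/ (bilabial), /t̪/ (dental), /t/ (alveolar), /ʈ/ (retroflex), /c/ (palatal).
Ejective: /t̪ʼ/ (dental), /tʼ/ (alveolar), /ʈʼ/ (retroflex), /cʼ/ (palatal).
Every place of articulation has an ejective member except bilabial, where /pʼ/ would be expected.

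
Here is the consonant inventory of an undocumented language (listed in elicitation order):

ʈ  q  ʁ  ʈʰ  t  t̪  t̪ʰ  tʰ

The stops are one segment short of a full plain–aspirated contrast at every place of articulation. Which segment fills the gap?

Plain: /t̪/ (dental), /t/ (alveolar), /ʈ/ (retroflex), /q/ (uvular).
Aspirated: /t̪ʰ/ (dental), /tʰ/ (alveolar), /ʈʰ/ (retroflex).
The uvular row has no aspirated member, so the gap is the aspirated uvular stop /qʰ/.

/qʰ/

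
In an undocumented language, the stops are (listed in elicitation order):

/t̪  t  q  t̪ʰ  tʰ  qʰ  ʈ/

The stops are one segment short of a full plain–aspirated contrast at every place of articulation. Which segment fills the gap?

/ʈʰ/

place of articulation  plain     aspirated
dental            t̪        t̪ʰ     
alveolar          t         tʰ      
retroflex         ʈ         —       
uvular            q         qʰ      
The retroflex row has no aspirated member, so the gap is the aspirated retroflex stop /ʈʰ/.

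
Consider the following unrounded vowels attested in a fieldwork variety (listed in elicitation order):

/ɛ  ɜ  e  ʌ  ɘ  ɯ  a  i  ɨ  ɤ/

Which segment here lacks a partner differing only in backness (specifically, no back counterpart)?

/a/

High: /i/ ~ /ɨ/ ~ /ɯ/
High-mid: /e/ ~ /ɘ/ ~ /ɤ/
Low-mid: /ɛ/ ~ /ɜ/ ~ /ʌ/
Low: only /a/ (front); no back partner.
So /a/ is the unpaired segment.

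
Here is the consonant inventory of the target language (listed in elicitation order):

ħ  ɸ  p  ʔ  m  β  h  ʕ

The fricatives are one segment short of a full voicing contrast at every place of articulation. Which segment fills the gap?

place of articulation  voiceless  voiced  
bilabial          ɸ         β       
pharyngeal        ħ         ʕ       
glottal           h         —       
The glottal row has no voiced member, so the gap is the voiced glottal fricative /ɦ/.

/ɦ/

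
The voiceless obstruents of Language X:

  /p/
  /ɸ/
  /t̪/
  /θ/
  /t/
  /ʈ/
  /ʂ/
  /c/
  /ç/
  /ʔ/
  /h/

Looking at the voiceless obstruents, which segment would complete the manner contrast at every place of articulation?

bilabial: stop /p/, fricative /ɸ/.
dental: stop /t̪/, fricative /θ/.
alveolar: stop /t/, fricative —.
retroflex: stop /ʈ/, fricative /ʂ/.
palatal: stop /c/, fricative /ç/.
glottal: stop /ʔ/, fricative /h/.
The alveolar row has no fricative member, so the gap is the alveolar fricative /s/.

/s/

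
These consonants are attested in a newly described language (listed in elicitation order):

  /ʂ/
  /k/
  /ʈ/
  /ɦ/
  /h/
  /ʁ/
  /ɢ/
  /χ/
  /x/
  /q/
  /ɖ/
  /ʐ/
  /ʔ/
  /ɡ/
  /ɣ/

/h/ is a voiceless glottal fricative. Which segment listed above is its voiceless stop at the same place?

/ʔ/

The voiceless stop at the same place is a voiceless glottal stop — in this inventory, /ʔ/.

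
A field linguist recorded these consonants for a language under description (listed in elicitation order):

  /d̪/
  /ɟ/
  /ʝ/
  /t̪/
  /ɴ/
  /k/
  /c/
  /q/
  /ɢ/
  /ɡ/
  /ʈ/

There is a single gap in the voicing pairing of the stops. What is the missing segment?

/ɖ/

Voiceless: /t̪/ (dental), /ʈ/ (retroflex), /c/ (palatal), /k/ (velar), /q/ (uvular).
Voiced: /d̪/ (dental), /ɟ/ (palatal), /ɡ/ (velar), /ɢ/ (uvular).
The retroflex row has no voiced member, so the gap is the voiced retroflex stop /ɖ/.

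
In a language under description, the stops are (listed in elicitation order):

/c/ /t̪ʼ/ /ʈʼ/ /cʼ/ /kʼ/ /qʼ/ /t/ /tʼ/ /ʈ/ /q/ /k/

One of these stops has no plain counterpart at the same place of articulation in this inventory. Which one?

/t̪ʼ/

Alveolar: /t/ ~ /tʼ/
Retroflex: /ʈ/ ~ /ʈʼ/
Palatal: /c/ ~ /cʼ/
Velar: /k/ ~ /kʼ/
Uvular: /q/ ~ /qʼ/
Dental: only /t̪ʼ/ (ejective); no plain partner.
So /t̪ʼ/ is the unpaired segment.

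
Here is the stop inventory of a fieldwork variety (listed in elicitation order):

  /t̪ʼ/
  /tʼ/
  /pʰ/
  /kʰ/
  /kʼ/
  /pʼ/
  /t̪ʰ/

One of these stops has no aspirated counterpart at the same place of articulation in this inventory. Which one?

Bilabial: /pʰ/ ~ /pʼ/
Dental: /t̪ʰ/ ~ /t̪ʼ/
Velar: /kʰ/ ~ /kʼ/
Alveolar: only /tʼ/ (ejective); no aspirated partner.
So /tʼ/ is the unpaired segment.

/tʼ/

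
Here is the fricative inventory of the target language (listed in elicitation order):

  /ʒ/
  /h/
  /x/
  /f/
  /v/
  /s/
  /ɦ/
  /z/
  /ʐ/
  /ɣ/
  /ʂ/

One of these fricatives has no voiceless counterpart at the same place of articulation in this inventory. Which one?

Labiodental: /f/ ~ /v/
Alveolar: /s/ ~ /z/
Retroflex: /ʂ/ ~ /ʐ/
Velar: /x/ ~ /ɣ/
Glottal: /h/ ~ /ɦ/
Postalveolar: only /ʒ/ (voiced); no voiceless partner.
So /ʒ/ is the unpaired segment.

/ʒ/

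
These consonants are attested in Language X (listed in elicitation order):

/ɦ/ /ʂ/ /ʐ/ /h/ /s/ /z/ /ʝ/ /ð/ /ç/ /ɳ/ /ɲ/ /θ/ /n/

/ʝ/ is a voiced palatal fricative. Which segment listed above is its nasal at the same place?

/ɲ/

The nasal at the same place is a palatal nasal — in this inventory, /ɲ/.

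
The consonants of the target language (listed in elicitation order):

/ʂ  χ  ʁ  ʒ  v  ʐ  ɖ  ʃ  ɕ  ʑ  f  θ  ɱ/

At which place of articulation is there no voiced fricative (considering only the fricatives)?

dental

labiodental: voiceless /f/, voiced /v/.
dental: voiceless /θ/, voiced —.
postalveolar: voiceless /ʃ/, voiced /ʒ/.
retroflex: voiceless /ʂ/, voiced /ʐ/.
alveolo-palatal: voiceless /ɕ/, voiced /ʑ/.
uvular: voiceless /χ/, voiced /ʁ/.
Every place of articulation has a voiced member except dental, where /ð/ would be expected.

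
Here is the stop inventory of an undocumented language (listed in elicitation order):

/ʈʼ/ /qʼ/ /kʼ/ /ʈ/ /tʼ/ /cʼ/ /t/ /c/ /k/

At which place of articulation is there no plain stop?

alveolar: plain /t/, ejective /tʼ/.
retroflex: plain /ʈ/, ejective /ʈʼ/.
palatal: plain /c/, ejective /cʼ/.
velar: plain /k/, ejective /kʼ/.
uvular: plain —, ejective /qʼ/.
Every place of articulation has a plain member except uvular, where /q/ would be expected.

uvular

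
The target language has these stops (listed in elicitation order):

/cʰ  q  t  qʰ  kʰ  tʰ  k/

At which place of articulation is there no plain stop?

place of articulation  plain     aspirated
alveolar          t         tʰ      
palatal           —         cʰ      
velar             k         kʰ      
uvular            q         qʰ      
Every place of articulation has a plain member except palatal, where /c/ would be expected.

palatal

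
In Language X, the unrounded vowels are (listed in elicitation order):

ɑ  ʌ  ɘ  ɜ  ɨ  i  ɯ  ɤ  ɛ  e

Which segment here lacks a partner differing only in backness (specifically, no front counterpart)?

High: /i/ ~ /ɨ/ ~ /ɯ/
High-mid: /e/ ~ /ɘ/ ~ /ɤ/
Low-mid: /ɛ/ ~ /ɜ/ ~ /ʌ/
Low: only /ɑ/ (back); no front partner.
So /ɑ/ is the unpaired segment.

/ɑ/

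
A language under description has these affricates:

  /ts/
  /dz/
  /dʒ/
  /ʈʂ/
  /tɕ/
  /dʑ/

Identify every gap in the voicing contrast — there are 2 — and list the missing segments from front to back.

Voiceless: /ts/ (alveolar), /ʈʂ/ (retroflex), /tɕ/ (alveolo-palatal).
Voiced: /dz/ (alveolar), /dʒ/ (postalveolar), /dʑ/ (alveolo-palatal).
Gaps, from front to back: postalveolar lacks voiceless (/tʃ/); retroflex lacks voiced (/ɖʐ/).

/tʃ/, /ɖʐ/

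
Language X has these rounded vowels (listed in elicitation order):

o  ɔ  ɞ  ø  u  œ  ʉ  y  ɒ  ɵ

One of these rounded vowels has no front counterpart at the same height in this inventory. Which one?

High: /y/ ~ /ʉ/ ~ /u/
High-mid: /ø/ ~ /ɵ/ ~ /o/
Low-mid: /œ/ ~ /ɞ/ ~ /ɔ/
Low: only /ɒ/ (back); no front partner.
So /ɒ/ is the unpaired segment.

/ɒ/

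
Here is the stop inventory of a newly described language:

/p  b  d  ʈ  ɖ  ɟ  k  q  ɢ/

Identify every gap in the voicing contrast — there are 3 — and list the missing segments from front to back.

place of articulation  voiceless  voiced  
bilabial          p         b       
alveolar          —         d       
retroflex         ʈ         ɖ       
palatal           —         ɟ       
velar             k         —       
uvular            q         ɢ       
Gaps, from front to back: alveolar lacks voiceless (/t/); palatal lacks voiceless (/c/); velar lacks voiced (/ɡ/).

/t/, /c/, /ɡ/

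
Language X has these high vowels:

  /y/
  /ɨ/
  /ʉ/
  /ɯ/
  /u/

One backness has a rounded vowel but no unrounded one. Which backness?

backness          unrounded  rounded 
front             —         y       
central           ɨ         ʉ       
back              ɯ         u       
Every backness has an unrounded member except front, where /i/ would be expected.

front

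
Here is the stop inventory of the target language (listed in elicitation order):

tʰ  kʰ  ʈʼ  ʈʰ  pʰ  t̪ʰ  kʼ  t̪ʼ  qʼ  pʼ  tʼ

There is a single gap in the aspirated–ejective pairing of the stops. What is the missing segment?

place of articulation  aspirated  ejective
bilabial          pʰ        pʼ      
dental            t̪ʰ       t̪ʼ     
alveolar          tʰ        tʼ      
retroflex         ʈʰ        ʈʼ      
velar             kʰ        kʼ      
uvular            —         qʼ      
The uvular row has no aspirated member, so the gap is the aspirated uvular stop /qʰ/.

/qʰ/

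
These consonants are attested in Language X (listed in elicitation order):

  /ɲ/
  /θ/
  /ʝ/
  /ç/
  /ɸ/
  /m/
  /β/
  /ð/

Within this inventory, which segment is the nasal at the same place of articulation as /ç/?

/ç/ is a voiceless palatal fricative.
The nasal at the same place is a palatal nasal — in this inventory, /ɲ/.

/ɲ/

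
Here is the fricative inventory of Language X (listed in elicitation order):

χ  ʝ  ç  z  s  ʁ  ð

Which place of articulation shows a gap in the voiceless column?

dental

Voiceless: /s/ (alveolar), /ç/ (palatal), /χ/ (uvular).
Voiced: /ð/ (dental), /z/ (alveolar), /ʝ/ (palatal), /ʁ/ (uvular).
Every place of articulation has a voiceless member except dental, where /θ/ would be expected.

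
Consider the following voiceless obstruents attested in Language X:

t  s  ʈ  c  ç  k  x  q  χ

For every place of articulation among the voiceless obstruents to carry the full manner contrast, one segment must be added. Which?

/ʂ/

place of articulation  stop      fricative
alveolar          t         s       
retroflex         ʈ         —       
palatal           c         ç       
velar             k         x       
uvular            q         χ       
The retroflex row has no fricative member, so the gap is the retroflex fricative /ʂ/.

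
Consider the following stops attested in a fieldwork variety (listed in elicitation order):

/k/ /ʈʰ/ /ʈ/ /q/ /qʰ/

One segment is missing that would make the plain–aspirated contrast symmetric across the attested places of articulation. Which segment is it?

place of articulation  plain     aspirated
retroflex         ʈ         ʈʰ      
velar             k         —       
uvular            q         qʰ      
The velar row has no aspirated member, so the gap is the aspirated velar stop /kʰ/.

/kʰ/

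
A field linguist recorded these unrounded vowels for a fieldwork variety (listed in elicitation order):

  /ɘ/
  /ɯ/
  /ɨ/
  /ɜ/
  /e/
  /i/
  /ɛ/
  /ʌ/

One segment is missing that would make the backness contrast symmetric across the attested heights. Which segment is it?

/ɤ/

Front: /i/ (high), /e/ (high-mid), /ɛ/ (low-mid).
Central: /ɨ/ (high), /ɘ/ (high-mid), /ɜ/ (low-mid).
Back: /ɯ/ (high), /ʌ/ (low-mid).
The high-mid row has no back member, so the gap is the high-mid back unrounded vowel /ɤ/.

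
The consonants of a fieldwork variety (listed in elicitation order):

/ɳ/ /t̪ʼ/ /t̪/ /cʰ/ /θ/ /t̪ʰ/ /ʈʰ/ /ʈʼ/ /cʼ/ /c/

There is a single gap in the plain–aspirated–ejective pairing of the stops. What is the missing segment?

place of articulation  plain     aspirated  ejective
dental            t̪        t̪ʰ       t̪ʼ     
retroflex         —         ʈʰ        ʈʼ      
palatal           c         cʰ        cʼ      
The retroflex row has no plain member, so the gap is the plain retroflex stop /ʈ/.

/ʈ/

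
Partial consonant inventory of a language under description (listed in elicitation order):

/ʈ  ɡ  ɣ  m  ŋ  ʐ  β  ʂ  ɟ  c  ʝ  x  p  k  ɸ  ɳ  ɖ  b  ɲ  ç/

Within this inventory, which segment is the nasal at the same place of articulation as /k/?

/k/ is a voiceless velar stop.
The nasal at the same place is a velar nasal — in this inventory, /ŋ/.

/ŋ/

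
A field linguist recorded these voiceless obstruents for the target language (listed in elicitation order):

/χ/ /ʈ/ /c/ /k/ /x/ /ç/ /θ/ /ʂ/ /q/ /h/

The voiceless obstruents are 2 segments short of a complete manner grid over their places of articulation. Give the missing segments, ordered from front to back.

/t̪/, /ʔ/

place of articulation  stop      fricative
dental            —         θ       
retroflex         ʈ         ʂ       
palatal           c         ç       
velar             k         x       
uvular            q         χ       
glottal           —         h       
Gaps, from front to back: dental lacks stop (/t̪/); glottal lacks stop (/ʔ/).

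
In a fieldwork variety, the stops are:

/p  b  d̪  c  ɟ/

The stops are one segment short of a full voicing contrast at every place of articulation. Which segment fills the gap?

bilabial: voiceless /p/, voiced /b/.
dental: voiceless —, voiced /d̪/.
palatal: voiceless /c/, voiced /ɟ/.
The dental row has no voiceless member, so the gap is the voiceless dental stop /t̪/.

/t̪/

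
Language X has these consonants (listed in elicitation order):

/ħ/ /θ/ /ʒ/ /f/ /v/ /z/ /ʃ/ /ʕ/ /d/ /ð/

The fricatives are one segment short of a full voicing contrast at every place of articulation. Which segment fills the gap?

labiodental: voiceless /f/, voiced /v/.
dental: voiceless /θ/, voiced /ð/.
alveolar: voiceless —, voiced /z/.
postalveolar: voiceless /ʃ/, voiced /ʒ/.
pharyngeal: voiceless /ħ/, voiced /ʕ/.
The alveolar row has no voiceless member, so the gap is the voiceless alveolar fricative /s/.

/s/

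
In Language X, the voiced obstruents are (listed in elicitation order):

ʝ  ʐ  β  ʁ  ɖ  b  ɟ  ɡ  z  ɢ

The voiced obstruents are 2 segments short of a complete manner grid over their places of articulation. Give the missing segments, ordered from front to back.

/d/, /ɣ/

Stop: /b/ (bilabial), /ɖ/ (retroflex), /ɟ/ (palatal), /ɡ/ (velar), /ɢ/ (uvular).
Fricative: /β/ (bilabial), /z/ (alveolar), /ʐ/ (retroflex), /ʝ/ (palatal), /ʁ/ (uvular).
Gaps, from front to back: alveolar lacks stop (/d/); velar lacks fricative (/ɣ/).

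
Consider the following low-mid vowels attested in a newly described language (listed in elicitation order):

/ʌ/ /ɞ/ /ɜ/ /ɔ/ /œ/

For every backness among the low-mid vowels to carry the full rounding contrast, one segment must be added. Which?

Unrounded: /ɜ/ (central), /ʌ/ (back).
Rounded: /œ/ (front), /ɞ/ (central), /ɔ/ (back).
The front row has no unrounded member, so the gap is the front unrounded vowel /ɛ/.

/ɛ/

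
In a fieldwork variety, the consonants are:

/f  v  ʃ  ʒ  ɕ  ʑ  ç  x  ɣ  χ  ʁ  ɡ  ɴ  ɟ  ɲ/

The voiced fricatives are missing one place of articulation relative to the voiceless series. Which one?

palatal

labiodental: voiceless /f/, voiced /v/.
postalveolar: voiceless /ʃ/, voiced /ʒ/.
alveolo-palatal: voiceless /ɕ/, voiced /ʑ/.
palatal: voiceless /ç/, voiced —.
velar: voiceless /x/, voiced /ɣ/.
uvular: voiceless /χ/, voiced /ʁ/.
Every place of articulation has a voiced member except palatal, where /ʝ/ would be expected.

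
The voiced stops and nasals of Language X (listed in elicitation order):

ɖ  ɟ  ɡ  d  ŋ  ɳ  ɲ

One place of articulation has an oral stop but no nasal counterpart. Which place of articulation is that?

alveolar: oral stop /d/, nasal —.
retroflex: oral stop /ɖ/, nasal /ɳ/.
palatal: oral stop /ɟ/, nasal /ɲ/.
velar: oral stop /ɡ/, nasal /ŋ/.
Every place of articulation has a nasal member except alveolar, where /n/ would be expected.

alveolar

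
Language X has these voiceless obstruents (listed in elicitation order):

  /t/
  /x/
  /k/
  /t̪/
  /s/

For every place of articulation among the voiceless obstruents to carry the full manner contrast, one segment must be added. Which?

/θ/

Stop: /t̪/ (dental), /t/ (alveolar), /k/ (velar).
Fricative: /s/ (alveolar), /x/ (velar).
The dental row has no fricative member, so the gap is the dental fricative /θ/.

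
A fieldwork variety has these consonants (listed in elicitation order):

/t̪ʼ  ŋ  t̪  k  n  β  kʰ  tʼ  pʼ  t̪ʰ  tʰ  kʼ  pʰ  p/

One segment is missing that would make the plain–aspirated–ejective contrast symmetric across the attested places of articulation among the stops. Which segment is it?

Plain: /p/ (bilabial), /t̪/ (dental), /k/ (velar).
Aspirated: /pʰ/ (bilabial), /t̪ʰ/ (dental), /tʰ/ (alveolar), /kʰ/ (velar).
Ejective: /pʼ/ (bilabial), /t̪ʼ/ (dental), /tʼ/ (alveolar), /kʼ/ (velar).
The alveolar row has no plain member, so the gap is the plain alveolar stop /t/.

/t/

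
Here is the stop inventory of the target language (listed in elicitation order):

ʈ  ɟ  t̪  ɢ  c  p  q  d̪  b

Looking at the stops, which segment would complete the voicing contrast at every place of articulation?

Voiceless: /p/ (bilabial), /t̪/ (dental), /ʈ/ (retroflex), /c/ (palatal), /q/ (uvular).
Voiced: /b/ (bilabial), /d̪/ (dental), /ɟ/ (palatal), /ɢ/ (uvular).
The retroflex row has no voiced member, so the gap is the voiced retroflex stop /ɖ/.

/ɖ/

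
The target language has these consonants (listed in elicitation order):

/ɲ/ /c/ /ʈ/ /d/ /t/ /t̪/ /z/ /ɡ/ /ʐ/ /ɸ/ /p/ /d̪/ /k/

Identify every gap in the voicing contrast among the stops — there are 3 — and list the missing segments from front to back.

place of articulation  voiceless  voiced  
bilabial          p         —       
dental            t̪        d̪      
alveolar          t         d       
retroflex         ʈ         —       
palatal           c         —       
velar             k         ɡ       
Gaps, from front to back: bilabial lacks voiced (/b/); retroflex lacks voiced (/ɖ/); palatal lacks voiced (/ɟ/).

/b/, /ɖ/, /ɟ/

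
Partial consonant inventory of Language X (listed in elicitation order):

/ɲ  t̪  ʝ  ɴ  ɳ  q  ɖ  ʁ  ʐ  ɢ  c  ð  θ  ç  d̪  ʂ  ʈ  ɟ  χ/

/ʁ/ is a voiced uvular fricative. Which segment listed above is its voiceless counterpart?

/χ/

The voiceless counterpart is a voiceless uvular fricative — in this inventory, /χ/.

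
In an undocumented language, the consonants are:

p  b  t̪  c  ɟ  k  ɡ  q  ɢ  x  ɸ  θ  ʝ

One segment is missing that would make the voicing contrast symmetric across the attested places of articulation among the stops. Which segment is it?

/d̪/

bilabial: voiceless /p/, voiced /b/.
dental: voiceless /t̪/, voiced —.
palatal: voiceless /c/, voiced /ɟ/.
velar: voiceless /k/, voiced /ɡ/.
uvular: voiceless /q/, voiced /ɢ/.
The dental row has no voiced member, so the gap is the voiced dental stop /d̪/.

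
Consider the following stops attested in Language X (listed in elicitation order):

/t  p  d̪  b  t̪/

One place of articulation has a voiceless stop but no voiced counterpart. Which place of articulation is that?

alveolar

bilabial: voiceless /p/, voiced /b/.
dental: voiceless /t̪/, voiced /d̪/.
alveolar: voiceless /t/, voiced —.
Every place of articulation has a voiced member except alveolar, where /d/ would be expected.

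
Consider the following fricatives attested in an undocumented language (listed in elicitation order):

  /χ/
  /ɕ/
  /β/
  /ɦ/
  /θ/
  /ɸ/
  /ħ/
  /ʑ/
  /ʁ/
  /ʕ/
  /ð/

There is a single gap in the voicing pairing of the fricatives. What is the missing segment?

/h/

bilabial: voiceless /ɸ/, voiced /β/.
dental: voiceless /θ/, voiced /ð/.
alveolo-palatal: voiceless /ɕ/, voiced /ʑ/.
uvular: voiceless /χ/, voiced /ʁ/.
pharyngeal: voiceless /ħ/, voiced /ʕ/.
glottal: voiceless —, voiced /ɦ/.
The glottal row has no voiceless member, so the gap is the voiceless glottal fricative /h/.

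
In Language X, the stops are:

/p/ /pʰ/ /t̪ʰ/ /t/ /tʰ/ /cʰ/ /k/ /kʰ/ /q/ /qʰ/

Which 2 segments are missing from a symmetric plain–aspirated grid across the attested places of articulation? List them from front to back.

Plain: /p/ (bilabial), /t/ (alveolar), /k/ (velar), /q/ (uvular).
Aspirated: /pʰ/ (bilabial), /t̪ʰ/ (dental), /tʰ/ (alveolar), /cʰ/ (palatal), /kʰ/ (velar), /qʰ/ (uvular).
Gaps, from front to back: dental lacks plain (/t̪/); palatal lacks plain (/c/).

/t̪/, /c/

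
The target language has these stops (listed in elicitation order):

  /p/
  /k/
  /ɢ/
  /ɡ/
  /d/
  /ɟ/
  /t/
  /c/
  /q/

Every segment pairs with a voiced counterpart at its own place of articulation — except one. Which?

/p/

Alveolar: /t/ ~ /d/
Palatal: /c/ ~ /ɟ/
Velar: /k/ ~ /ɡ/
Uvular: /q/ ~ /ɢ/
Bilabial: only /p/ (voiceless); no voiced partner.
So /p/ is the unpaired segment.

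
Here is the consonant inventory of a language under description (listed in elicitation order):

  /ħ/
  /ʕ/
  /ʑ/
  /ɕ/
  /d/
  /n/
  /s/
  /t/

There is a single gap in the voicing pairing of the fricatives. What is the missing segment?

alveolar: voiceless /s/, voiced —.
alveolo-palatal: voiceless /ɕ/, voiced /ʑ/.
pharyngeal: voiceless /ħ/, voiced /ʕ/.
The alveolar row has no voiced member, so the gap is the voiced alveolar fricative /z/.

/z/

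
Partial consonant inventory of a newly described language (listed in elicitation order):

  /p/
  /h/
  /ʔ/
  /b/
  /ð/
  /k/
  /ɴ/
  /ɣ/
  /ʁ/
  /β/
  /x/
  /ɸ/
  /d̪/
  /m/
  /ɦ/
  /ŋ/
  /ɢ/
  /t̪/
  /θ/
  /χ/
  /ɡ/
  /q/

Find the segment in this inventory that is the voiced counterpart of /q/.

/q/ is a voiceless uvular stop.
The voiced counterpart is a voiced uvular stop — in this inventory, /ɢ/.

/ɢ/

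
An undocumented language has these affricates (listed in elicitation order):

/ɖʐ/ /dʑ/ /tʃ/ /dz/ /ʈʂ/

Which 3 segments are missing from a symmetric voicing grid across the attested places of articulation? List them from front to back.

/ts/, /dʒ/, /tɕ/

place of articulation  voiceless  voiced  
alveolar          —         dz      
postalveolar      tʃ        —       
retroflex         ʈʂ        ɖʐ      
alveolo-palatal   —         dʑ      
Gaps, from front to back: alveolar lacks voiceless (/ts/); postalveolar lacks voiced (/dʒ/); alveolo-palatal lacks voiceless (/tɕ/).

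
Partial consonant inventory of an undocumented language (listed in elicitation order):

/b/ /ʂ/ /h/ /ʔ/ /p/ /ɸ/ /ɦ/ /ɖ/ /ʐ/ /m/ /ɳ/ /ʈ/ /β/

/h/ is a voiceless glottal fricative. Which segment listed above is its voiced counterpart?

The voiced counterpart is a voiced glottal fricative — in this inventory, /ɦ/.

/ɦ/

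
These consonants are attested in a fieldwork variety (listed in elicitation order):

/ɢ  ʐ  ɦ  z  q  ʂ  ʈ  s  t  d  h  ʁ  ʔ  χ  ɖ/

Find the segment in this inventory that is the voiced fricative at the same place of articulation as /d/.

/z/

/d/ is a voiced alveolar stop.
The voiced fricative at the same place is a voiced alveolar fricative — in this inventory, /z/.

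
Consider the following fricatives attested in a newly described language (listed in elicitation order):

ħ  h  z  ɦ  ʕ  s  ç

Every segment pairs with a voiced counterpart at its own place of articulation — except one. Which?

/ç/

Alveolar: /s/ ~ /z/
Pharyngeal: /ħ/ ~ /ʕ/
Glottal: /h/ ~ /ɦ/
Palatal: only /ç/ (voiceless); no voiced partner.
So /ç/ is the unpaired segment.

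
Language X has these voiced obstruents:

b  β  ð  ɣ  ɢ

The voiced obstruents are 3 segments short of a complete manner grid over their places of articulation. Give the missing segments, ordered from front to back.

/d̪/, /ɡ/, /ʁ/

bilabial: stop /b/, fricative /β/.
dental: stop —, fricative /ð/.
velar: stop —, fricative /ɣ/.
uvular: stop /ɢ/, fricative —.
Gaps, from front to back: dental lacks stop (/d̪/); velar lacks stop (/ɡ/); uvular lacks fricative (/ʁ/).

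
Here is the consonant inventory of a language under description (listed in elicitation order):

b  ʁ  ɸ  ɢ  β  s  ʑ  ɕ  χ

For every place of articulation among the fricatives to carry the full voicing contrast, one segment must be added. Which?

bilabial: voiceless /ɸ/, voiced /β/.
alveolar: voiceless /s/, voiced —.
alveolo-palatal: voiceless /ɕ/, voiced /ʑ/.
uvular: voiceless /χ/, voiced /ʁ/.
The alveolar row has no voiced member, so the gap is the voiced alveolar fricative /z/.

/z/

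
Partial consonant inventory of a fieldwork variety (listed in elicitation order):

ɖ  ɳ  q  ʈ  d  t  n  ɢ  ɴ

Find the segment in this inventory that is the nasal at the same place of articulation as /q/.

/ɴ/

/q/ is a voiceless uvular stop.
The nasal at the same place is an uvular nasal — in this inventory, /ɴ/.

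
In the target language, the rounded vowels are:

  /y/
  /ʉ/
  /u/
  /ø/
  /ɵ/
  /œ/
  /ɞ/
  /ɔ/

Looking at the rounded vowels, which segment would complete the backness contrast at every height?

Front: /y/ (high), /ø/ (high-mid), /œ/ (low-mid).
Central: /ʉ/ (high), /ɵ/ (high-mid), /ɞ/ (low-mid).
Back: /u/ (high), /ɔ/ (low-mid).
The high-mid row has no back member, so the gap is the high-mid back rounded vowel /o/.

/o/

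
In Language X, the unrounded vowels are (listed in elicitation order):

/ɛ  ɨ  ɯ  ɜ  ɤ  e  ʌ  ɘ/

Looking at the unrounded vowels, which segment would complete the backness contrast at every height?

/i/

high: front —, central /ɨ/, back /ɯ/.
high-mid: front /e/, central /ɘ/, back /ɤ/.
low-mid: front /ɛ/, central /ɜ/, back /ʌ/.
The high row has no front member, so the gap is the high front unrounded vowel /i/.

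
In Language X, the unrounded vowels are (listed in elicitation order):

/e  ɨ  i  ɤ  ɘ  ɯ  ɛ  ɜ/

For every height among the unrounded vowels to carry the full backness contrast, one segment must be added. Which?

/ʌ/

Front: /i/ (high), /e/ (high-mid), /ɛ/ (low-mid).
Central: /ɨ/ (high), /ɘ/ (high-mid), /ɜ/ (low-mid).
Back: /ɯ/ (high), /ɤ/ (high-mid).
The low-mid row has no back member, so the gap is the low-mid back unrounded vowel /ʌ/.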